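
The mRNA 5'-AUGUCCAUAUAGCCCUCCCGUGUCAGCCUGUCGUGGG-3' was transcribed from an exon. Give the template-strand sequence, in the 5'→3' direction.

5'-CCCACGACAGGCTGACACGGGAGGGCTATATGGACAT-3'

Replace U with T to get the coding DNA strand: ATGTCCATATAGCCCTCCCGTGTCAGCCTGTCGTGGG. The template strand is its reverse complement (complement TACAGGTATATCGGGAGGGCACAGTCGGACAGCACCC, then reverse).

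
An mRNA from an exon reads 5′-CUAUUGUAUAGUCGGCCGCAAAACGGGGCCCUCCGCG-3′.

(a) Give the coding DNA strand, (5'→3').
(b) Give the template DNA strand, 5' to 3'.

(a) 5'-CTATTGTATAGTCGGCCGCAAAACGGGGCCCTCCGCG-3'
(b) 5'-CGCGGAGGGCCCCGTTTTGCGGCCGACTATACAATAG-3'

(a) The coding strand matches the mRNA with U→T.
(b) The template strand is the reverse complement of the coding strand.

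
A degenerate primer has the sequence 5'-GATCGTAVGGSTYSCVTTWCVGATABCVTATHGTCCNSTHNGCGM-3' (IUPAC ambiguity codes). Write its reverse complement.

5'-KCGCNDASNGGACDATABGVTATCBGWAABGSRASCCBTACGATC-3'

Standard pairs A↔T, G↔C; ambiguity codes pair Y↔R, M↔K, W↔W, S↔S, B↔V, H↔D, N↔N. Complement (CTAGCATBCCSARSGBAAWGBCTATVGBATADCAGGNSADNCGCK), then reverse for 5'→3'.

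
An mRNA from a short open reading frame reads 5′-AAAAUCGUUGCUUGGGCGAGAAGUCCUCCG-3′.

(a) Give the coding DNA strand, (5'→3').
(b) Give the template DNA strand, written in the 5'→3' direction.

(a) The coding strand matches the mRNA with U→T.
(b) The template strand is the reverse complement of the coding strand.

(a) 5'-AAAATCGTTGCTTGGGCGAGAAGTCCTCCG-3'
(b) 5'-CGGAGGACTTCTCGCCCAAGCAACGATTTT-3'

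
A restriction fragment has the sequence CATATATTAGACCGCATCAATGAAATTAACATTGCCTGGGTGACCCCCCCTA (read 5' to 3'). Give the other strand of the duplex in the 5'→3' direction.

The complement of CATATATTAGACCGCATCAATGAAATTAACATTGCCTGGGTGACCCCCCCTA is GTATATAATCTGGCGTAGTTACTTTAATTGTAACGGACCCACTGGGGGGGAT (A↔T, G↔C). DNA strands are antiparallel, so the complementary strand runs 3'→5'; reversing gives the 5'→3' form.

5′-TAGGGGGGGTCACCCAGGCAATGTTAATTTCATTGATGCGGTCTAATATATG-3′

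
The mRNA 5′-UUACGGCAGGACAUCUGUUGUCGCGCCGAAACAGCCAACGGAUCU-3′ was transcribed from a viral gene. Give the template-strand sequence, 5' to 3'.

5′-AGATCCGTTGGCTGTTTCGGCGCGACAACAGATGTCCTGCCGTAA-3′

Replace U with T to get the coding DNA strand: TTACGGCAGGACATCTGTTGTCGCGCCGAAACAGCCAACGGATCT. The template strand is its reverse complement (complement AATGCCGTCCTGTAGACAACAGCGCGGCTTTGTCGGTTGCCTAGA, then reverse).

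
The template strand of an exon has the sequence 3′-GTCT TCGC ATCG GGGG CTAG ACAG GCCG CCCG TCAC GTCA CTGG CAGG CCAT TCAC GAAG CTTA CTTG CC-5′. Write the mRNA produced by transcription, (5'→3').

5'-CAGAAGCGUAGCCCCCGAUCUGUCCGGCGGGCAGUGCAGUGACCGUCCGGUAAGUGCUUCGAAUGAACGG-3'

Reading the template 3'→5' as shown, RNA polymerase pairs each base (A→U, T→A, G↔C) to build mRNA 5'→3' directly.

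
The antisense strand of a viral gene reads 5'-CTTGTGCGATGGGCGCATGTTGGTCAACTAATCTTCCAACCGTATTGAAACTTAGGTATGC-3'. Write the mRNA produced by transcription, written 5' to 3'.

5'-GCAUACCUAAGUUUCAAUACGGUUGGAAGAUUAGUUGACCAACAUGCGCCCAUCGCACAAG-3'

RNA polymerase reads the template 3'→5' and synthesizes mRNA 5'→3' by base-pairing (A→U, T→A, G↔C). The complement of the template is GAACACGCTACCCGCGTACAACCAGTTGATTAGAAGGTTGGCATAACTTTGAATCCATACG; antiparallel, so 5'→3' the coding strand is GCATACCTAAGTTTCAATACGGTTGGAAGATTAGTTGACCAACATGCGCCCATCGCACAAG. Replace T with U for the mRNA.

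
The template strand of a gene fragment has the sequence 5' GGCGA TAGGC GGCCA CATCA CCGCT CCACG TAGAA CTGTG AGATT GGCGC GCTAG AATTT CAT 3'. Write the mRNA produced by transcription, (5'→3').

The mRNA has the sequence of the coding strand (reverse complement of the template) with T→U. Reverse complement of GGCGATAGGCGGCCACATCACCGCTCCACGTAGAACTGTGAGATTGGCGCGCTAGAATTTCAT is ATGAAATTCTAGCGCGCCAATCTCACAGTTCTACGTGGAGCGGTGATGTGGCCGCCTATCGCC; then T→U.

5'-AUGAAAUUCUAGCGCGCCAAUCUCACAGUUCUACGUGGAGCGGUGAUGUGGCCGCCUAUCGCC-3'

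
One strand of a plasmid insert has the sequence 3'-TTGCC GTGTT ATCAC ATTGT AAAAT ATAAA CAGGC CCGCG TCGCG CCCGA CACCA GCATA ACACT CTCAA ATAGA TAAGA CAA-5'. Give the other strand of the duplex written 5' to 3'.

5'-AACGGCACAATAGTGTAACATTTTATATTTGTCCGGGCGCAGCGCGGGCTGTGGTCGTATTGTGAGAGTTTATCTATTCTGTT-3'

The strand is given 3'→5', so its complement runs 5'→3' in the same left-to-right order: pair each base A↔T, G↔C.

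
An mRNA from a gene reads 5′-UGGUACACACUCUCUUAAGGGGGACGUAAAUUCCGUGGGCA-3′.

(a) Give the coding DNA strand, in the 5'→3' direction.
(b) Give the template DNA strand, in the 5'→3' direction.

(a) 5'-TGGTACACACTCTCTTAAGGGGGACGTAAATTCCGTGGGCA-3'
(b) 5'-TGCCCACGGAATTTACGTCCCCCTTAAGAGAGTGTGTACCA-3'

(a) The coding strand matches the mRNA with U→T.
(b) The template strand is the reverse complement of the coding strand.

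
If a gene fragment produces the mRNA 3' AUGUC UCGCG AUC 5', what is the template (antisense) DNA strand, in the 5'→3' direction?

5′-TACAGAGCGCTAG-3′

Written 5'→3' the mRNA is CUAGCGCUCUGUA, so the coding DNA strand is CTAGCGCTCTGTA. The template is its reverse complement.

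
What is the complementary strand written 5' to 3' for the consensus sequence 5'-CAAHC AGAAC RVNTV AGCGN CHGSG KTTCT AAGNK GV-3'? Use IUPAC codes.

Standard pairs A↔T, G↔C; ambiguity codes pair R↔Y, K↔M, S↔S, H↔D, V↔B, N↔N. Complement (GTTDGTCTTGYBNABTCGCNGDCSCMAAGATTCNMCB), then reverse for 5'→3'.

5'-BCMNCTTAGAAMCSCDGNCGCTBANBYGTTCTGDTTG-3'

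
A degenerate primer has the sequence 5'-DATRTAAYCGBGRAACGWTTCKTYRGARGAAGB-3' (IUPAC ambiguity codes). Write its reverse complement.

5'-VCTTCYTCYRAMGAAWCGTTYCVCGRTTAYATH-3'

Standard pairs A↔T, G↔C; ambiguity codes pair R↔Y, K↔M, W↔W, B↔V, D↔H. Complement (HTAYATTRGCVCYTTGCWAAGMARYCTYCTTCV), then reverse for 5'→3'.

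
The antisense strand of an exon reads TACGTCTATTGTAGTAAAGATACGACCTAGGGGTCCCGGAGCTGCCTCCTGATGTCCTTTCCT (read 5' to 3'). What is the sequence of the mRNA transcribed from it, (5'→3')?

5'-AGGAAAGGACAUCAGGAGGCAGCUCCGGGACCCCUAGGUCGUAUCUUUACUACAAUAGACGUA-3'

RNA polymerase reads the template 3'→5' and synthesizes mRNA 5'→3' by base-pairing (A→U, T→A, G↔C). The complement of the template is ATGCAGATAACATCATTTCTATGCTGGATCCCCAGGGCCTCGACGGAGGACTACAGGAAAGGA; antiparallel, so 5'→3' the coding strand is AGGAAAGGACATCAGGAGGCAGCTCCGGGACCCCTAGGTCGTATCTTTACTACAATAGACGTA. Replace T with U for the mRNA.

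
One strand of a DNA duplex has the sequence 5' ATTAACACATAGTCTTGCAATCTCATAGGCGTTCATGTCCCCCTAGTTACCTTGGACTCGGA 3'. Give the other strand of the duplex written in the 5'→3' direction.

5′-TCCGAGTCCAAGGTAACTAGGGGGACATGAACGCCTATGAGATTGCAAGACTATGTGTTAAT-3′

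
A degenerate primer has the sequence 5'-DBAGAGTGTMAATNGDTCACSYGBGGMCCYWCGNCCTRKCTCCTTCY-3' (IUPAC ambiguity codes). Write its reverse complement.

Standard pairs A↔T, G↔C; ambiguity codes pair R↔Y, M↔K, W↔W, S↔S, B↔V, D↔H, N↔N. Complement (HVTCTCACAKTTANCHAGTGSRCVCCKGGRWGCNGGAYMGAGGAAGR), then reverse for 5'→3'.

5'-RGAAGGAGMYAGGNCGWRGGKCCVCRSGTGAHCNATTKACACTCTVH-3'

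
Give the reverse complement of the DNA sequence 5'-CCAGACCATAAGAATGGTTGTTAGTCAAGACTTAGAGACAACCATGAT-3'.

Reading the sequence 3'→5' and pairing each base (A↔T, G↔C) gives the reverse complement directly.

5'-ATCATGGTTGTCTCTAAGTCTTGACTAACAACCATTCTTATGGTCTGG-3'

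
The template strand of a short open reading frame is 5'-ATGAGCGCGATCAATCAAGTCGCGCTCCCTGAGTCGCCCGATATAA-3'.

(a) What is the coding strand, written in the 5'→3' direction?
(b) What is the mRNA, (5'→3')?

(a) The coding strand is the reverse complement of the template: complement TACTCGCGCTAGTTAGTTCAGCGCGAGGGACTCAGCGGGCTATATT, then reverse.
(b) mRNA has the coding-strand sequence with T→U.

(a) 5'-TTATATCGGGCGACTCAGGGAGCGCGACTTGATTGATCGCGCTCAT-3'
(b) 5'-UUAUAUCGGGCGACUCAGGGAGCGCGACUUGAUUGAUCGCGCUCAU-3'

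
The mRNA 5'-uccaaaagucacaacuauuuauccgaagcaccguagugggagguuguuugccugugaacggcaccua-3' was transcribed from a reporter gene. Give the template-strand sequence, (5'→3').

Replace U with T to get the coding DNA strand: TCCAAAAGTCACAACTATTTATCCGAAGCACCGTAGTGGGAGGTTGTTTGCCTGTGAACGGCACCTA. The template strand is its reverse complement (complement AGGTTTTCAGTGTTGATAAATAGGCTTCGTGGCATCACCCTCCAACAAACGGACACTTGCCGTGGAT, then reverse).

5'-TAGGTGCCGTTCACAGGCAAACAACCTCCCACTACGGTGCTTCGGATAAATAGTTGTGACTTTTGGA-3'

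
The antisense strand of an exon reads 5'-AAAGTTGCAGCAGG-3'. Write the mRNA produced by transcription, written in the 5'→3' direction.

RNA polymerase reads the template 3'→5' and synthesizes mRNA 5'→3' by base-pairing (A→U, T→A, G↔C). The complement of the template is TTTCAACGTCGTCC; antiparallel, so 5'→3' the coding strand is CCTGCTGCAACTTT. Replace T with U for the mRNA.

5'-CCUGCUGCAACUUU-3'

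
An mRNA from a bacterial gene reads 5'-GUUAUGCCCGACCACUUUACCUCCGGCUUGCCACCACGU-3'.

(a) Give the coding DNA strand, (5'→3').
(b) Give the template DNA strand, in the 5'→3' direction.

(a) 5'-GTTATGCCCGACCACTTTACCTCCGGCTTGCCACCACGT-3'
(b) 5'-ACGTGGTGGCAAGCCGGAGGTAAAGTGGTCGGGCATAAC-3'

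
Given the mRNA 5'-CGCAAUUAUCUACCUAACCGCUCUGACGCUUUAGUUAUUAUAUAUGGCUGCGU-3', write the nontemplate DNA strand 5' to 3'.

5'-CGCAATTATCTACCTAACCGCTCTGACGCTTTAGTTATTATATATGGCTGCGT-3'

The coding DNA strand has the same 5'→3' sequence as the mRNA with U replaced by T.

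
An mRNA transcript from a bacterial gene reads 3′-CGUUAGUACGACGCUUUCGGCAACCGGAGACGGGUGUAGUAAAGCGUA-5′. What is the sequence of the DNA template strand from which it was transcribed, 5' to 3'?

Written 5'→3' the mRNA is AUGCGAAAUGAUGUGGGCAGAGGCCAACGGCUUUCGCAGCAUGAUUGC, so the coding DNA strand is ATGCGAAATGATGTGGGCAGAGGCCAACGGCTTTCGCAGCATGATTGC. The template is its reverse complement.

5'-GCAATCATGCTGCGAAAGCCGTTGGCCTCTGCCCACATCATTTCGCAT-3'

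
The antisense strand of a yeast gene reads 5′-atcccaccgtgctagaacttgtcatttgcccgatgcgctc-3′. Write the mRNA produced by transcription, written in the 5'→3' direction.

The mRNA has the sequence of the coding strand (reverse complement of the template) with T→U. Reverse complement of ATCCCACCGTGCTAGAACTTGTCATTTGCCCGATGCGCTC is GAGCGCATCGGGCAAATGACAAGTTCTAGCACGGTGGGAT; then T→U.

5'-GAGCGCAUCGGGCAAAUGACAAGUUCUAGCACGGUGGGAU-3'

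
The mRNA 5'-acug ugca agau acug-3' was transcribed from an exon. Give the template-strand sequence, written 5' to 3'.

Replace U with T to get the coding DNA strand: ACTGTGCAAGATACTG. The template strand is its reverse complement (complement TGACACGTTCTATGAC, then reverse).

5'-CAGTATCTTGCACAGT-3'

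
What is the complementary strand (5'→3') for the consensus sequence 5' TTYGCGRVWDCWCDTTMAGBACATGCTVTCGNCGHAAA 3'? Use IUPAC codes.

Standard pairs A↔T, G↔C; ambiguity codes pair R↔Y, M↔K, W↔W, B↔V, D↔H, N↔N. Complement (AARCGCYBWHGWGHAAKTCVTGTACGABAGCNGCDTTT), then reverse for 5'→3'.

5'-TTTDCGNCGABAGCATGTVCTKAAHGWGHWBYCGCRAA-3'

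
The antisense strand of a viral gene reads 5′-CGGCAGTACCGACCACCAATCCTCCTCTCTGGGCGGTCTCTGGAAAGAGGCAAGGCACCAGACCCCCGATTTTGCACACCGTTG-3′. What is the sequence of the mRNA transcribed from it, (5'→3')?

5'-CAACGGUGUGCAAAAUCGGGGGUCUGGUGCCUUGCCUCUUUCCAGAGACCGCCCAGAGAGGAGGAUUGGUGGUCGGUACUGCCG-3'

RNA polymerase reads the template 3'→5' and synthesizes mRNA 5'→3' by base-pairing (A→U, T→A, G↔C). The complement of the template is GCCGTCATGGCTGGTGGTTAGGAGGAGAGACCCGCCAGAGACCTTTCTCCGTTCCGTGGTCTGGGGGCTAAAACGTGTGGCAAC; antiparallel, so 5'→3' the coding strand is CAACGGTGTGCAAAATCGGGGGTCTGGTGCCTTGCCTCTTTCCAGAGACCGCCCAGAGAGGAGGATTGGTGGTCGGTACTGCCG. Replace T with U for the mRNA.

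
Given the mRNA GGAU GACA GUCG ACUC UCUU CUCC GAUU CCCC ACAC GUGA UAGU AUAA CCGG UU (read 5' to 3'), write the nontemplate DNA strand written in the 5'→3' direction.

5′-GGATGACAGTCGACTCTCTTCTCCGATTCCCCACACGTGATAGTATAACCGGTT-3′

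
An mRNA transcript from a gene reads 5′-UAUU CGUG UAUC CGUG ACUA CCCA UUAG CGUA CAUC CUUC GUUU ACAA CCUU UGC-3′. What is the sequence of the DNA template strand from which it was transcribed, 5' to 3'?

5'-GCAAAGGTTGTAAACGAAGGATGTACGCTAATGGGTAGTCACGGATACACGAATA-3'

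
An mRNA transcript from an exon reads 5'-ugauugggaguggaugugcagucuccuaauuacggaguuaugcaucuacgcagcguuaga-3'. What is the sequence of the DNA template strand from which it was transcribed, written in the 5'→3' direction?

Replace U with T to get the coding DNA strand: TGATTGGGAGTGGATGTGCAGTCTCCTAATTACGGAGTTATGCATCTACGCAGCGTTAGA. The template strand is its reverse complement (complement ACTAACCCTCACCTACACGTCAGAGGATTAATGCCTCAATACGTAGATGCGTCGCAATCT, then reverse).

5'-TCTAACGCTGCGTAGATGCATAACTCCGTAATTAGGAGACTGCACATCCACTCCCAATCA-3'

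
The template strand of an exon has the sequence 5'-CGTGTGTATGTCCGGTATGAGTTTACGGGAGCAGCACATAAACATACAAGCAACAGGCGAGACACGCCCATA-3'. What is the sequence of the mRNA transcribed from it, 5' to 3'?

5'-UAUGGGCGUGUCUCGCCUGUUGCUUGUAUGUUUAUGUGCUGCUCCCGUAAACUCAUACCGGACAUACACACG-3'

The mRNA has the sequence of the coding strand (reverse complement of the template) with T→U. Reverse complement of CGTGTGTATGTCCGGTATGAGTTTACGGGAGCAGCACATAAACATACAAGCAACAGGCGAGACACGCCCATA is TATGGGCGTGTCTCGCCTGTTGCTTGTATGTTTATGTGCTGCTCCCGTAAACTCATACCGGACATACACACG; then T→U.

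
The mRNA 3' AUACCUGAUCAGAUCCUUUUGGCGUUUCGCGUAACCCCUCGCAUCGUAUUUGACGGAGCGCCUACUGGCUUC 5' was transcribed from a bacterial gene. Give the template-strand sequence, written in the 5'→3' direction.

5′-TATGGACTAGTCTAGGAAAACCGCAAAGCGCATTGGGGAGCGTAGCATAAACTGCCTCGCGGATGACCGAAG-3′

Written 5'→3' the mRNA is CUUCGGUCAUCCGCGAGGCAGUUUAUGCUACGCUCCCCAAUGCGCUUUGCGGUUUUCCUAGACUAGUCCAUA, so the coding DNA strand is CTTCGGTCATCCGCGAGGCAGTTTATGCTACGCTCCCCAATGCGCTTTGCGGTTTTCCTAGACTAGTCCATA. The template is its reverse complement.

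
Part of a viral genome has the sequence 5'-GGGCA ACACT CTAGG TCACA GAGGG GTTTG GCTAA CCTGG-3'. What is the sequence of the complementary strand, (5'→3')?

Pairing A↔T and G↔C gives CCCGTTGTGAGATCCAGTGTCTCCCCAAACCGATTGGACC, running 3'→5'. Reverse for the 5'→3' convention.

5'-CCAGGTTAGCCAAACCCCTCTGTGACCTAGAGTGTTGCCC-3'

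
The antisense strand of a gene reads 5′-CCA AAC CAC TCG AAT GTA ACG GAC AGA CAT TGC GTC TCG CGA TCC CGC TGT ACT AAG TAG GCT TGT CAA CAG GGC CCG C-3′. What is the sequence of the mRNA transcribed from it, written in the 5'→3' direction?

RNA polymerase reads the template 3'→5' and synthesizes mRNA 5'→3' by base-pairing (A→U, T→A, G↔C). The complement of the template is GGTTTGGTGAGCTTACATTGCCTGTCTGTAACGCAGAGCGCTAGGGCGACATGATTCATCCGAACAGTTGTCCCGGGCG; antiparallel, so 5'→3' the coding strand is GCGGGCCCTGTTGACAAGCCTACTTAGTACAGCGGGATCGCGAGACGCAATGTCTGTCCGTTACATTCGAGTGGTTTGG. Replace T with U for the mRNA.

5′-GCGGGCCCUGUUGACAAGCCUACUUAGUACAGCGGGAUCGCGAGACGCAAUGUCUGUCCGUUACAUUCGAGUGGUUUGG-3′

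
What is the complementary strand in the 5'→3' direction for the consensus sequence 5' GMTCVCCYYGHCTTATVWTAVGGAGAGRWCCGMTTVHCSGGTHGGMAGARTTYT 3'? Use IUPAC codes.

Standard pairs A↔T, G↔C; ambiguity codes pair R↔Y, M↔K, W↔W, S↔S, H↔D, V↔B. Complement (CKAGBGGRRCDGAATABWATBCCTCTCYWGGCKAABDGSCCADCCKTCTYAARA), then reverse for 5'→3'.

5'-ARAAYTCTKCCDACCSGDBAAKCGGWYCTCTCCBTAWBATAAGDCRRGGBGAKC-3'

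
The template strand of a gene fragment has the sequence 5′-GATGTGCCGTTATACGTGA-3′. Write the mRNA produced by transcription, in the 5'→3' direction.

5'-UCACGUAUAACGGCACAUC-3'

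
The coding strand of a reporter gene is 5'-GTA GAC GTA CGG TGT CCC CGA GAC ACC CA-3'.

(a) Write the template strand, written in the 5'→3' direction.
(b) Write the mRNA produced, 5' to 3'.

(a) 5′-TGGGTGTCTCGGGGACACCGTACGTCTAC-3′
(b) 5′-GUAGACGUACGGUGUCCCCGAGACACCCA-3′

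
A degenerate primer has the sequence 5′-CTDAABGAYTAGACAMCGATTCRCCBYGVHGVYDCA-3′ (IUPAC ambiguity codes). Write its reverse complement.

Standard pairs A↔T, G↔C; ambiguity codes pair R↔Y, M↔K, B↔V, D↔H. Complement (GAHTTVCTRATCTGTKGCTAAGYGGVRCBDCBRHGT), then reverse for 5'→3'.

5'-TGHRBCDBCRVGGYGAATCGKTGTCTARTCVTTHAG-3'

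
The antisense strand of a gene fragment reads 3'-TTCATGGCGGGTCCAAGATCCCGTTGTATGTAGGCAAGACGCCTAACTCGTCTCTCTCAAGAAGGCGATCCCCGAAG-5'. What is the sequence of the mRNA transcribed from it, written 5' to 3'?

Reading the template 3'→5' as shown, RNA polymerase pairs each base (A→U, T→A, G↔C) to build mRNA 5'→3' directly.

5'-AAGUACCGCCCAGGUUCUAGGGCAACAUACAUCCGUUCUGCGGAUUGAGCAGAGAGAGUUCUUCCGCUAGGGGCUUC-3'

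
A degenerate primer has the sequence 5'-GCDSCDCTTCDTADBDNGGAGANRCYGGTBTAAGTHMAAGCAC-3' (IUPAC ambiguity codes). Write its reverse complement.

Standard pairs A↔T, G↔C; ambiguity codes pair R↔Y, M↔K, S↔S, B↔V, D↔H, N↔N. Complement (CGHSGHGAAGHATHVHNCCTCTNYGRCCAVATTCADKTTCGTG), then reverse for 5'→3'.

5'-GTGCTTKDACTTAVACCRGYNTCTCCNHVHTAHGAAGHGSHGC-3'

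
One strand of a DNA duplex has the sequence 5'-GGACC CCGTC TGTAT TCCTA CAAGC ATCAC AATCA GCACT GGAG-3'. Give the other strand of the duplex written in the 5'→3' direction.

Pairing A↔T and G↔C gives CCTGGGGCAGACATAAGGATGTTCGTAGTGTTAGTCGTGACCTC, running 3'→5'. Reverse for the 5'→3' convention.

5'-CTCCAGTGCTGATTGTGATGCTTGTAGGAATACAGACGGGGTCC-3'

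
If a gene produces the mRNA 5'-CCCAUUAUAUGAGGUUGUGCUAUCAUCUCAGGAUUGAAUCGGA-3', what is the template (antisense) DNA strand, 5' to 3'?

Replace U with T to get the coding DNA strand: CCCATTATATGAGGTTGTGCTATCATCTCAGGATTGAATCGGA. The template strand is its reverse complement (complement GGGTAATATACTCCAACACGATAGTAGAGTCCTAACTTAGCCT, then reverse).

5'-TCCGATTCAATCCTGAGATGATAGCACAACCTCATATAATGGG-3'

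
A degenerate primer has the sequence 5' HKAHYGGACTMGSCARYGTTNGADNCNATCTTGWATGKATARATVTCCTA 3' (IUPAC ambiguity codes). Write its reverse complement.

5′-TAGGABATYTATMCATWCAAGATNGNHTCNAACRYTGSCKAGTCCRDTMD-3′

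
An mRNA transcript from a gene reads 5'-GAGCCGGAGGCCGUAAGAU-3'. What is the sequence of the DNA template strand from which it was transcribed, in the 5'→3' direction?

Replace U with T to get the coding DNA strand: GAGCCGGAGGCCGTAAGAT. The template strand is its reverse complement (complement CTCGGCCTCCGGCATTCTA, then reverse).

5'-ATCTTACGGCCTCCGGCTC-3'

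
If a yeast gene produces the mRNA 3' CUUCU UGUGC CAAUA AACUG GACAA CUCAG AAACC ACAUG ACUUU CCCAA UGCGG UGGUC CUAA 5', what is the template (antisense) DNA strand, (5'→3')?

Written 5'→3' the mRNA is AAUCCUGGUGGCGUAACCCUUUCAGUACACCAAAGACUCAACAGGUCAAAUAACCGUGUUCUUC, so the coding DNA strand is AATCCTGGTGGCGTAACCCTTTCAGTACACCAAAGACTCAACAGGTCAAATAACCGTGTTCTTC. The template is its reverse complement.

5'-GAAGAACACGGTTATTTGACCTGTTGAGTCTTTGGTGTACTGAAAGGGTTACGCCACCAGGATT-3'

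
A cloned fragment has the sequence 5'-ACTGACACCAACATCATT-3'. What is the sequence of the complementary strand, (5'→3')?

Pairing A↔T and G↔C gives TGACTGTGGTTGTAGTAA, running 3'→5'. Reverse for the 5'→3' convention.

5′-AATGATGTTGGTGTCAGT-3′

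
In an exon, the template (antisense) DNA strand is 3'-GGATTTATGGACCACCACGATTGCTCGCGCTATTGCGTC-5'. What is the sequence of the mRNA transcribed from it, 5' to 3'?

Reading the template 3'→5' as shown, RNA polymerase pairs each base (A→U, T→A, G↔C) to build mRNA 5'→3' directly.

5′-CCUAAAUACCUGGUGGUGCUAACGAGCGCGAUAACGCAG-3′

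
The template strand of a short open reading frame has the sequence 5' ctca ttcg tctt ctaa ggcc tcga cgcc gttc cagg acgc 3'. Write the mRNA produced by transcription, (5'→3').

The mRNA has the sequence of the coding strand (reverse complement of the template) with T→U. Reverse complement of CTCATTCGTCTTCTAAGGCCTCGACGCCGTTCCAGGACGC is GCGTCCTGGAACGGCGTCGAGGCCTTAGAAGACGAATGAG; then T→U.

5'-GCGUCCUGGAACGGCGUCGAGGCCUUAGAAGACGAAUGAG-3'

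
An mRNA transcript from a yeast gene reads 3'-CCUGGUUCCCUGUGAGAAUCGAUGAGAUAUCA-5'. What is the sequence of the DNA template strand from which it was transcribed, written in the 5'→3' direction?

5'-GGACCAAGGGACACTCTTAGCTACTCTATAGT-3'

Written 5'→3' the mRNA is ACUAUAGAGUAGCUAAGAGUGUCCCUUGGUCC, so the coding DNA strand is ACTATAGAGTAGCTAAGAGTGTCCCTTGGTCC. The template is its reverse complement.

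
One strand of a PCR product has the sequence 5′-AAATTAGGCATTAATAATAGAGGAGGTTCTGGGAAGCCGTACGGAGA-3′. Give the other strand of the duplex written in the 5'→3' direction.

Pairing A↔T and G↔C gives TTTAATCCGTAATTATTATCTCCTCCAAGACCCTTCGGCATGCCTCT, running 3'→5'. Reverse for the 5'→3' convention.

5'-TCTCCGTACGGCTTCCCAGAACCTCCTCTATTATTAATGCCTAATTT-3'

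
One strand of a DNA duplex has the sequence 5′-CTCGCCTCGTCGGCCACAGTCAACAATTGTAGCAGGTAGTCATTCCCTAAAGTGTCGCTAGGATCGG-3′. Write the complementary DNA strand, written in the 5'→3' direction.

5'-CCGATCCTAGCGACACTTTAGGGAATGACTACCTGCTACAATTGTTGACTGTGGCCGACGAGGCGAG-3'

Pairing A↔T and G↔C gives GAGCGGAGCAGCCGGTGTCAGTTGTTAACATCGTCCATCAGTAAGGGATTTCACAGCGATCCTAGCC, running 3'→5'. Reverse for the 5'→3' convention.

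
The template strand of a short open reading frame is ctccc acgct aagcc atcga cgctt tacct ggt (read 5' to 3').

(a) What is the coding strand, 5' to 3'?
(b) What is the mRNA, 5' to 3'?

(a) The coding strand is the reverse complement of the template: complement GAGGGTGCGATTCGGTAGCTGCGAAATGGACCA, then reverse.
(b) mRNA has the coding-strand sequence with T→U.

(a) 5'-ACCAGGTAAAGCGTCGATGGCTTAGCGTGGGAG-3'
(b) 5'-ACCAGGUAAAGCGUCGAUGGCUUAGCGUGGGAG-3'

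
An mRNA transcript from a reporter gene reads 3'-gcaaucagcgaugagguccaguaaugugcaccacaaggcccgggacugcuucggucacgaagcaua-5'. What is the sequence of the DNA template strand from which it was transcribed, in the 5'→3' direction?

Written 5'→3' the mRNA is AUACGAAGCACUGGCUUCGUCAGGGCCCGGAACACCACGUGUAAUGACCUGGAGUAGCGACUAACG, so the coding DNA strand is ATACGAAGCACTGGCTTCGTCAGGGCCCGGAACACCACGTGTAATGACCTGGAGTAGCGACTAACG. The template is its reverse complement.

5'-CGTTAGTCGCTACTCCAGGTCATTACACGTGGTGTTCCGGGCCCTGACGAAGCCAGTGCTTCGTAT-3'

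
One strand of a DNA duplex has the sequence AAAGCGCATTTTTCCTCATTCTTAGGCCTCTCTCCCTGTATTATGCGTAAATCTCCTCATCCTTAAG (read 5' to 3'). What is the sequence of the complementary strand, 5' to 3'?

The complement of AAAGCGCATTTTTCCTCATTCTTAGGCCTCTCTCCCTGTATTATGCGTAAATCTCCTCATCCTTAAG is TTTCGCGTAAAAAGGAGTAAGAATCCGGAGAGAGGGACATAATACGCATTTAGAGGAGTAGGAATTC (A↔T, G↔C). DNA strands are antiparallel, so the complementary strand runs 3'→5'; reversing gives the 5'→3' form.

5'-CTTAAGGATGAGGAGATTTACGCATAATACAGGGAGAGAGGCCTAAGAATGAGGAAAAATGCGCTTT-3'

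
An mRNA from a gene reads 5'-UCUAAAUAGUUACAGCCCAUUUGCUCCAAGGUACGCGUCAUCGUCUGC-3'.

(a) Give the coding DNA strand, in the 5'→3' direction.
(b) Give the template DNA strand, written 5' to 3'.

(a) 5'-TCTAAATAGTTACAGCCCATTTGCTCCAAGGTACGCGTCATCGTCTGC-3'
(b) 5'-GCAGACGATGACGCGTACCTTGGAGCAAATGGGCTGTAACTATTTAGA-3'

(a) The coding strand matches the mRNA with U→T.
(b) The template strand is the reverse complement of the coding strand.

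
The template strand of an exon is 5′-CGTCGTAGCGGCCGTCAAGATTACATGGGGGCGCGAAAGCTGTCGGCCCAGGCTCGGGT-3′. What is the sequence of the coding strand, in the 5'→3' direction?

5′-ACCCGAGCCTGGGCCGACAGCTTTCGCGCCCCCATGTAATCTTGACGGCCGCTACGACG-3′

The coding strand is complementary and antiparallel to the template: take the complement (A↔T, G↔C) and reverse.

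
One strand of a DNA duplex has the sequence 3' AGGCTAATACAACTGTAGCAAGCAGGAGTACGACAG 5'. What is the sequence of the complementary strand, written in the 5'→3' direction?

The strand is given 3'→5', so its complement runs 5'→3' in the same left-to-right order: pair each base A↔T, G↔C.

5'-TCCGATTATGTTGACATCGTTCGTCCTCATGCTGTC-3'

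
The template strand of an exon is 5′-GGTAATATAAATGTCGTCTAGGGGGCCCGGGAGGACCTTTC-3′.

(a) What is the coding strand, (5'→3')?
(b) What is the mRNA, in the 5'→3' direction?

(a) The coding strand is the reverse complement of the template: complement CCATTATATTTACAGCAGATCCCCCGGGCCCTCCTGGAAAG, then reverse.
(b) mRNA has the coding-strand sequence with T→U.

(a) 5'-GAAAGGTCCTCCCGGGCCCCCTAGACGACATTTATATTACC-3'
(b) 5′-GAAAGGUCCUCCCGGGCCCCCUAGACGACAUUUAUAUUACC-3′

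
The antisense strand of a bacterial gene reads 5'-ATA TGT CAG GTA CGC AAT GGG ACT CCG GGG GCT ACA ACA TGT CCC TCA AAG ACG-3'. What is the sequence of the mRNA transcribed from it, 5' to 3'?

5'-CGUCUUUGAGGGACAUGUUGUAGCCCCCGGAGUCCCAUUGCGUACCUGACAUAU-3'

The mRNA has the sequence of the coding strand (reverse complement of the template) with T→U. Reverse complement of ATATGTCAGGTACGCAATGGGACTCCGGGGGCTACAACATGTCCCTCAAAGACG is CGTCTTTGAGGGACATGTTGTAGCCCCCGGAGTCCCATTGCGTACCTGACATAT; then T→U.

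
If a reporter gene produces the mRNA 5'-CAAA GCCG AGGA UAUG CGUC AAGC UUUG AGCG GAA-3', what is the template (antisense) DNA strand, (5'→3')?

Replace U with T to get the coding DNA strand: CAAAGCCGAGGATATGCGTCAAGCTTTGAGCGGAA. The template strand is its reverse complement (complement GTTTCGGCTCCTATACGCAGTTCGAAACTCGCCTT, then reverse).

5'-TTCCGCTCAAAGCTTGACGCATATCCTCGGCTTTG-3'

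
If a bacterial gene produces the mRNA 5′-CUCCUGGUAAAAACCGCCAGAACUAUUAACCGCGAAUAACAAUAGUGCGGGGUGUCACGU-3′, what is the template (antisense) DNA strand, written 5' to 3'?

Replace U with T to get the coding DNA strand: CTCCTGGTAAAAACCGCCAGAACTATTAACCGCGAATAACAATAGTGCGGGGTGTCACGT. The template strand is its reverse complement (complement GAGGACCATTTTTGGCGGTCTTGATAATTGGCGCTTATTGTTATCACGCCCCACAGTGCA, then reverse).

5'-ACGTGACACCCCGCACTATTGTTATTCGCGGTTAATAGTTCTGGCGGTTTTTACCAGGAG-3'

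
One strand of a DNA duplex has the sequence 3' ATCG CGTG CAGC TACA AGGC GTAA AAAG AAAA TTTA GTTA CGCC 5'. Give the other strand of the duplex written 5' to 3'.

5'-TAGCGCACGTCGATGTTCCGCATTTTTCTTTTAAATCAATGCGG-3'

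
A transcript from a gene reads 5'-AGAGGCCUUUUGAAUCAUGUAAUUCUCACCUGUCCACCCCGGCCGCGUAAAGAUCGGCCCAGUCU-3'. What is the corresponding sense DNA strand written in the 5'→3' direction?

5′-AGAGGCCTTTTGAATCATGTAATTCTCACCTGTCCACCCCGGCCGCGTAAAGATCGGCCCAGTCT-3′

The coding DNA strand has the same 5'→3' sequence as the mRNA with U replaced by T.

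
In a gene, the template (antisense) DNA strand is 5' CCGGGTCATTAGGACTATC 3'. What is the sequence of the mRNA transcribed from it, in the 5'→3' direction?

RNA polymerase reads the template 3'→5' and synthesizes mRNA 5'→3' by base-pairing (A→U, T→A, G↔C). The complement of the template is GGCCCAGTAATCCTGATAG; antiparallel, so 5'→3' the coding strand is GATAGTCCTAATGACCCGG. Replace T with U for the mRNA.

5'-GAUAGUCCUAAUGACCCGG-3'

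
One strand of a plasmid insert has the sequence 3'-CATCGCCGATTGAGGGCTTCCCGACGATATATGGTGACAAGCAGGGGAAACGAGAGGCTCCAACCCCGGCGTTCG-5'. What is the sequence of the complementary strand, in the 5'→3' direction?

5'-GTAGCGGCTAACTCCCGAAGGGCTGCTATATACCACTGTTCGTCCCCTTTGCTCTCCGAGGTTGGGGCCGCAAGC-3'

The strand is given 3'→5', so its complement runs 5'→3' in the same left-to-right order: pair each base A↔T, G↔C.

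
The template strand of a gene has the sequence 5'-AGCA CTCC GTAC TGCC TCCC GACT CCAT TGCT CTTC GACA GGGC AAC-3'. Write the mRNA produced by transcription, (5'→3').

5′-GUUGCCCUGUCGAAGAGCAAUGGAGUCGGGAGGCAGUACGGAGUGCU-3′

The mRNA has the sequence of the coding strand (reverse complement of the template) with T→U. Reverse complement of AGCACTCCGTACTGCCTCCCGACTCCATTGCTCTTCGACAGGGCAAC is GTTGCCCTGTCGAAGAGCAATGGAGTCGGGAGGCAGTACGGAGTGCT; then T→U.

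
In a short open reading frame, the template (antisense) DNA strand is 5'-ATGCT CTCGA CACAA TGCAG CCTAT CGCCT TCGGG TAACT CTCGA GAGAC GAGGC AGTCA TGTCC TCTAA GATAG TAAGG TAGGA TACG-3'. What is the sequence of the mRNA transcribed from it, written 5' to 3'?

RNA polymerase reads the template 3'→5' and synthesizes mRNA 5'→3' by base-pairing (A→U, T→A, G↔C). The complement of the template is TACGAGAGCTGTGTTACGTCGGATAGCGGAAGCCCATTGAGAGCTCTCTGCTCCGTCAGTACAGGAGATTCTATCATTCCATCCTATGC; antiparallel, so 5'→3' the coding strand is CGTATCCTACCTTACTATCTTAGAGGACATGACTGCCTCGTCTCTCGAGAGTTACCCGAAGGCGATAGGCTGCATTGTGTCGAGAGCAT. Replace T with U for the mRNA.

5'-CGUAUCCUACCUUACUAUCUUAGAGGACAUGACUGCCUCGUCUCUCGAGAGUUACCCGAAGGCGAUAGGCUGCAUUGUGUCGAGAGCAU-3'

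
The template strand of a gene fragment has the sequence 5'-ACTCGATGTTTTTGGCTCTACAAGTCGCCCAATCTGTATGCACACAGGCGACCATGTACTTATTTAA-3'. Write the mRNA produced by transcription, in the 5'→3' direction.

5'-UUAAAUAAGUACAUGGUCGCCUGUGUGCAUACAGAUUGGGCGACUUGUAGAGCCAAAAACAUCGAGU-3'

The mRNA has the sequence of the coding strand (reverse complement of the template) with T→U. Reverse complement of ACTCGATGTTTTTGGCTCTACAAGTCGCCCAATCTGTATGCACACAGGCGACCATGTACTTATTTAA is TTAAATAAGTACATGGTCGCCTGTGTGCATACAGATTGGGCGACTTGTAGAGCCAAAAACATCGAGT; then T→U.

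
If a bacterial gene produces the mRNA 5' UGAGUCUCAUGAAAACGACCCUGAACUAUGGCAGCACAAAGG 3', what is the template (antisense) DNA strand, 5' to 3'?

5'-CCTTTGTGCTGCCATAGTTCAGGGTCGTTTTCATGAGACTCA-3'

Replace U with T to get the coding DNA strand: TGAGTCTCATGAAAACGACCCTGAACTATGGCAGCACAAAGG. The template strand is its reverse complement (complement ACTCAGAGTACTTTTGCTGGGACTTGATACCGTCGTGTTTCC, then reverse).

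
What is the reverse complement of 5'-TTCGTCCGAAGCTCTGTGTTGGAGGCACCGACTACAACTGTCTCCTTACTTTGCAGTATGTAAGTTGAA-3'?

5'-TTCAACTTACATACTGCAAAGTAAGGAGACAGTTGTAGTCGGTGCCTCCAACACAGAGCTTCGGACGAA-3'

Reading the sequence 3'→5' and pairing each base (A↔T, G↔C) gives the reverse complement directly.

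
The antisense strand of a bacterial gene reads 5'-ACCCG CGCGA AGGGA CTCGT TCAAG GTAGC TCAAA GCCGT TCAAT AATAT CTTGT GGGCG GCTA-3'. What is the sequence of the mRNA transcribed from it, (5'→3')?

RNA polymerase reads the template 3'→5' and synthesizes mRNA 5'→3' by base-pairing (A→U, T→A, G↔C). The complement of the template is TGGGCGCGCTTCCCTGAGCAAGTTCCATCGAGTTTCGGCAAGTTATTATAGAACACCCGCCGAT; antiparallel, so 5'→3' the coding strand is TAGCCGCCCACAAGATATTATTGAACGGCTTTGAGCTACCTTGAACGAGTCCCTTCGCGCGGGT. Replace T with U for the mRNA.

5'-UAGCCGCCCACAAGAUAUUAUUGAACGGCUUUGAGCUACCUUGAACGAGUCCCUUCGCGCGGGU-3'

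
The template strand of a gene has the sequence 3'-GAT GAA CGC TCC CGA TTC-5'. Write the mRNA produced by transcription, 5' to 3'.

5'-CUACUUGCGAGGGCUAAG-3'

Reading the template 3'→5' as shown, RNA polymerase pairs each base (A→U, T→A, G↔C) to build mRNA 5'→3' directly.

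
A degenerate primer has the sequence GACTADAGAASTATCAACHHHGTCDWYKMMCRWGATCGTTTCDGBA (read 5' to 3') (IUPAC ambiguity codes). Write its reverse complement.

5'-TVCHGAAACGATCWYGKKMRWHGACDDDGTTGATASTTCTHTAGTC-3'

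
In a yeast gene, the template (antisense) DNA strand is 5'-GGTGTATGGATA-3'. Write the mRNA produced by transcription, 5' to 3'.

The mRNA has the sequence of the coding strand (reverse complement of the template) with T→U. Reverse complement of GGTGTATGGATA is TATCCATACACC; then T→U.

5'-UAUCCAUACACC-3'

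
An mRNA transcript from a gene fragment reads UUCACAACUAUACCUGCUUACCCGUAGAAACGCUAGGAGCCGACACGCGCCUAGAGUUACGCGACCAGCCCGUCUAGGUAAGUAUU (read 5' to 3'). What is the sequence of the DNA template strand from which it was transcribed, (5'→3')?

5'-AATACTTACCTAGACGGGCTGGTCGCGTAACTCTAGGCGCGTGTCGGCTCCTAGCGTTTCTACGGGTAAGCAGGTATAGTTGTGAA-3'

Replace U with T to get the coding DNA strand: TTCACAACTATACCTGCTTACCCGTAGAAACGCTAGGAGCCGACACGCGCCTAGAGTTACGCGACCAGCCCGTCTAGGTAAGTATT. The template strand is its reverse complement (complement AAGTGTTGATATGGACGAATGGGCATCTTTGCGATCCTCGGCTGTGCGCGGATCTCAATGCGCTGGTCGGGCAGATCCATTCATAA, then reverse).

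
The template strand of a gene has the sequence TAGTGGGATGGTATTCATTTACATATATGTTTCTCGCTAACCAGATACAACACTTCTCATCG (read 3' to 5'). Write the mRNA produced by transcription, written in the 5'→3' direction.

5'-AUCACCCUACCAUAAGUAAAUGUAUAUACAAAGAGCGAUUGGUCUAUGUUGUGAAGAGUAGC-3'

Reading the template 3'→5' as shown, RNA polymerase pairs each base (A→U, T→A, G↔C) to build mRNA 5'→3' directly.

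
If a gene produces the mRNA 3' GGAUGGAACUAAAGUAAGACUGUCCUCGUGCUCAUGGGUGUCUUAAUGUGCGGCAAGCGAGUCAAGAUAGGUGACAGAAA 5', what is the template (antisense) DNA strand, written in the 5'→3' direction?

Written 5'→3' the mRNA is AAAGACAGUGGAUAGAACUGAGCGAACGGCGUGUAAUUCUGUGGGUACUCGUGCUCCUGUCAGAAUGAAAUCAAGGUAGG, so the coding DNA strand is AAAGACAGTGGATAGAACTGAGCGAACGGCGTGTAATTCTGTGGGTACTCGTGCTCCTGTCAGAATGAAATCAAGGTAGG. The template is its reverse complement.

5'-CCTACCTTGATTTCATTCTGACAGGAGCACGAGTACCCACAGAATTACACGCCGTTCGCTCAGTTCTATCCACTGTCTTT-3'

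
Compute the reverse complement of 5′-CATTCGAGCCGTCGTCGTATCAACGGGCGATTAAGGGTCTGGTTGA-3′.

Complement each base (A↔T, G↔C): GTAAGCTCGGCAGCAGCATAGTTGCCCGCTAATTCCCAGACCAACT. Then reverse.

5'-TCAACCAGACCCTTAATCGCCCGTTGATACGACGACGGCTCGAATG-3'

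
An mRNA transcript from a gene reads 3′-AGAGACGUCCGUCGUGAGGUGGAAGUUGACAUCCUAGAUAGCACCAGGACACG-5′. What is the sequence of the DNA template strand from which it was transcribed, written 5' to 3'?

5′-TCTCTGCAGGCAGCACTCCACCTTCAACTGTAGGATCTATCGTGGTCCTGTGC-3′

Written 5'→3' the mRNA is GCACAGGACCACGAUAGAUCCUACAGUUGAAGGUGGAGUGCUGCCUGCAGAGA, so the coding DNA strand is GCACAGGACCACGATAGATCCTACAGTTGAAGGTGGAGTGCTGCCTGCAGAGA. The template is its reverse complement.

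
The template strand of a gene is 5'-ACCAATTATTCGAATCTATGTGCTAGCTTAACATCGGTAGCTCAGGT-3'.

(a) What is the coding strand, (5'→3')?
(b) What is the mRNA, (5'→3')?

(a) 5'-ACCTGAGCTACCGATGTTAAGCTAGCACATAGATTCGAATAATTGGT-3'
(b) 5'-ACCUGAGCUACCGAUGUUAAGCUAGCACAUAGAUUCGAAUAAUUGGU-3'

(a) The coding strand is the reverse complement of the template: complement TGGTTAATAAGCTTAGATACACGATCGAATTGTAGCCATCGAGTCCA, then reverse.
(b) mRNA has the coding-strand sequence with T→U.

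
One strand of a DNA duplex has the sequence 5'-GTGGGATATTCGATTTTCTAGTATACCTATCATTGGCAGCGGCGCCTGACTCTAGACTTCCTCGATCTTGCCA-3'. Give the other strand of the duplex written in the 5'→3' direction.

The complement of GTGGGATATTCGATTTTCTAGTATACCTATCATTGGCAGCGGCGCCTGACTCTAGACTTCCTCGATCTTGCCA is CACCCTATAAGCTAAAAGATCATATGGATAGTAACCGTCGCCGCGGACTGAGATCTGAAGGAGCTAGAACGGT (A↔T, G↔C). DNA strands are antiparallel, so the complementary strand runs 3'→5'; reversing gives the 5'→3' form.

5'-TGGCAAGATCGAGGAAGTCTAGAGTCAGGCGCCGCTGCCAATGATAGGTATACTAGAAAATCGAATATCCCAC-3'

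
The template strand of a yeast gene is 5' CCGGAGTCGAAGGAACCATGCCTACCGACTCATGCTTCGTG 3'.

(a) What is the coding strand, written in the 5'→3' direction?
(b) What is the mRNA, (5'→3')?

(a) 5′-CACGAAGCATGAGTCGGTAGGCATGGTTCCTTCGACTCCGG-3′
(b) 5′-CACGAAGCAUGAGUCGGUAGGCAUGGUUCCUUCGACUCCGG-3′

(a) The coding strand is the reverse complement of the template: complement GGCCTCAGCTTCCTTGGTACGGATGGCTGAGTACGAAGCAC, then reverse.
(b) mRNA has the coding-strand sequence with T→U.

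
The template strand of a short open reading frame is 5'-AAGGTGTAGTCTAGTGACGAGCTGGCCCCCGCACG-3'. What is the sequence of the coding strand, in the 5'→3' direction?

5'-CGTGCGGGGGCCAGCTCGTCACTAGACTACACCTT-3'

The coding strand is complementary and antiparallel to the template: take the complement (A↔T, G↔C) and reverse.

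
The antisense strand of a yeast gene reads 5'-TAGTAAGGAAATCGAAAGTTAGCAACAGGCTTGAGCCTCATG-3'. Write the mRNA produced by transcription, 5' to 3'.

5'-CAUGAGGCUCAAGCCUGUUGCUAACUUUCGAUUUCCUUACUA-3'

The mRNA has the sequence of the coding strand (reverse complement of the template) with T→U. Reverse complement of TAGTAAGGAAATCGAAAGTTAGCAACAGGCTTGAGCCTCATG is CATGAGGCTCAAGCCTGTTGCTAACTTTCGATTTCCTTACTA; then T→U.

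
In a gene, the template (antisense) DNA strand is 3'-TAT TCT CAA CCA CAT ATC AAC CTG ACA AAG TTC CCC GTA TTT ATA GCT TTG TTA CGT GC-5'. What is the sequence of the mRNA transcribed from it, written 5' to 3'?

Reading the template 3'→5' as shown, RNA polymerase pairs each base (A→U, T→A, G↔C) to build mRNA 5'→3' directly.

5'-AUAAGAGUUGGUGUAUAGUUGGACUGUUUCAAGGGGCAUAAAUAUCGAAACAAUGCACG-3'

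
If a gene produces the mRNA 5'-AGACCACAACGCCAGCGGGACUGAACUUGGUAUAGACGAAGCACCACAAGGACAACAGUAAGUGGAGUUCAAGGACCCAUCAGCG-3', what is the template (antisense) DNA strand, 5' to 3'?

5'-CGCTGATGGGTCCTTGAACTCCACTTACTGTTGTCCTTGTGGTGCTTCGTCTATACCAAGTTCAGTCCCGCTGGCGTTGTGGTCT-3'

Replace U with T to get the coding DNA strand: AGACCACAACGCCAGCGGGACTGAACTTGGTATAGACGAAGCACCACAAGGACAACAGTAAGTGGAGTTCAAGGACCCATCAGCG. The template strand is its reverse complement (complement TCTGGTGTTGCGGTCGCCCTGACTTGAACCATATCTGCTTCGTGGTGTTCCTGTTGTCATTCACCTCAAGTTCCTGGGTAGTCGC, then reverse).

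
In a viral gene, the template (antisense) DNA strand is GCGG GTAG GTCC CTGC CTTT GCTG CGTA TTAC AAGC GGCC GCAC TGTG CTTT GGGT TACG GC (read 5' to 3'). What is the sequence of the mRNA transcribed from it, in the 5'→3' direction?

5'-GCCGUAACCCAAAGCACAGUGCGGCCGCUUGUAAUACGCAGCAAAGGCAGGGACCUACCCGC-3'

The mRNA has the sequence of the coding strand (reverse complement of the template) with T→U. Reverse complement of GCGGGTAGGTCCCTGCCTTTGCTGCGTATTACAAGCGGCCGCACTGTGCTTTGGGTTACGGC is GCCGTAACCCAAAGCACAGTGCGGCCGCTTGTAATACGCAGCAAAGGCAGGGACCTACCCGC; then T→U.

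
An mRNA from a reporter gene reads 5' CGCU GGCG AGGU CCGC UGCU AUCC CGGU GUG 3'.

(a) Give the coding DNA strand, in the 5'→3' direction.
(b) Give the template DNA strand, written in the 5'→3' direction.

(a) The coding strand matches the mRNA with U→T.
(b) The template strand is the reverse complement of the coding strand.

(a) 5'-CGCTGGCGAGGTCCGCTGCTATCCCGGTGTG-3'
(b) 5'-CACACCGGGATAGCAGCGGACCTCGCCAGCG-3'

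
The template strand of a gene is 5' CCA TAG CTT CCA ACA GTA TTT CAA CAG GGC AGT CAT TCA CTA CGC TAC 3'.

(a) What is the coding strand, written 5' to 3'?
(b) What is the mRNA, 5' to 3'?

(a) 5′-GTAGCGTAGTGAATGACTGCCCTGTTGAAATACTGTTGGAAGCTATGG-3′
(b) 5′-GUAGCGUAGUGAAUGACUGCCCUGUUGAAAUACUGUUGGAAGCUAUGG-3′

(a) The coding strand is the reverse complement of the template: complement GGTATCGAAGGTTGTCATAAAGTTGTCCCGTCAGTAAGTGATGCGATG, then reverse.
(b) mRNA has the coding-strand sequence with T→U.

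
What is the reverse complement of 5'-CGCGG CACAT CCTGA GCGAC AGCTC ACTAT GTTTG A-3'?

5′-TCAAACATAGTGAGCTGTCGCTCAGGATGTGCCGCG-3′

Reading the sequence 3'→5' and pairing each base (A↔T, G↔C) gives the reverse complement directly.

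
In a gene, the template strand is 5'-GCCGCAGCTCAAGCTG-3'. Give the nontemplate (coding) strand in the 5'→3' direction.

5'-CAGCTTGAGCTGCGGC-3'

The coding strand is complementary and antiparallel to the template: take the complement (A↔T, G↔C) and reverse.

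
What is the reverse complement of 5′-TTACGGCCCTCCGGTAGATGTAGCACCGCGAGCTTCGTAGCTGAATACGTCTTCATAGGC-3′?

Reading the sequence 3'→5' and pairing each base (A↔T, G↔C) gives the reverse complement directly.

5′-GCCTATGAAGACGTATTCAGCTACGAAGCTCGCGGTGCTACATCTACCGGAGGGCCGTAA-3′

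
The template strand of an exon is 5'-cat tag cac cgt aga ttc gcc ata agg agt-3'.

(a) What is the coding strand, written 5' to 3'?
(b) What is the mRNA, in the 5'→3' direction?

(a) 5'-ACTCCTTATGGCGAATCTACGGTGCTAATG-3'
(b) 5'-ACUCCUUAUGGCGAAUCUACGGUGCUAAUG-3'

(a) The coding strand is the reverse complement of the template: complement GTAATCGTGGCATCTAAGCGGTATTCCTCA, then reverse.
(b) mRNA has the coding-strand sequence with T→U.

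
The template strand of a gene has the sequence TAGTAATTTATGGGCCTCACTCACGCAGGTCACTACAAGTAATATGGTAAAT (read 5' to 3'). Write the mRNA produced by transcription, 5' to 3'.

5'-AUUUACCAUAUUACUUGUAGUGACCUGCGUGAGUGAGGCCCAUAAAUUACUA-3'

RNA polymerase reads the template 3'→5' and synthesizes mRNA 5'→3' by base-pairing (A→U, T→A, G↔C). The complement of the template is ATCATTAAATACCCGGAGTGAGTGCGTCCAGTGATGTTCATTATACCATTTA; antiparallel, so 5'→3' the coding strand is ATTTACCATATTACTTGTAGTGACCTGCGTGAGTGAGGCCCATAAATTACTA. Replace T with U for the mRNA.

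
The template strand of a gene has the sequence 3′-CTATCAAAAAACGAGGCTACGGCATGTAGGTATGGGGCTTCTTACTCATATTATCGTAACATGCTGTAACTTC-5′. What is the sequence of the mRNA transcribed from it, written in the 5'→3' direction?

5′-GAUAGUUUUUUGCUCCGAUGCCGUACAUCCAUACCCCGAAGAAUGAGUAUAAUAGCAUUGUACGACAUUGAAG-3′

Reading the template 3'→5' as shown, RNA polymerase pairs each base (A→U, T→A, G↔C) to build mRNA 5'→3' directly.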